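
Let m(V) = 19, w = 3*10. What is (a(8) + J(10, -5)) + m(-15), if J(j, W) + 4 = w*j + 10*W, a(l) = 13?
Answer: 278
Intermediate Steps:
w = 30
J(j, W) = -4 + 10*W + 30*j (J(j, W) = -4 + (30*j + 10*W) = -4 + (10*W + 30*j) = -4 + 10*W + 30*j)
(a(8) + J(10, -5)) + m(-15) = (13 + (-4 + 10*(-5) + 30*10)) + 19 = (13 + (-4 - 50 + 300)) + 19 = (13 + 246) + 19 = 259 + 19 = 278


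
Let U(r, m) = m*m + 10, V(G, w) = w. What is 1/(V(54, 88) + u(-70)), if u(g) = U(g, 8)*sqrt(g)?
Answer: 11/48883 - 37*I*sqrt(70)/195532 ≈ 0.00022503 - 0.0015832*I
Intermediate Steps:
U(r, m) = 10 + m**2 (U(r, m) = m**2 + 10 = 10 + m**2)
u(g) = 74*sqrt(g) (u(g) = (10 + 8**2)*sqrt(g) = (10 + 64)*sqrt(g) = 74*sqrt(g))
1/(V(54, 88) + u(-70)) = 1/(88 + 74*sqrt(-70)) = 1/(88 + 74*(I*sqrt(70))) = 1/(88 + 74*I*sqrt(70))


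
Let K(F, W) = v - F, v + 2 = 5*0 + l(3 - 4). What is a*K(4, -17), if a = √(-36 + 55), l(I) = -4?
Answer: -10*√19 ≈ -43.589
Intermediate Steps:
v = -6 (v = -2 + (5*0 - 4) = -2 + (0 - 4) = -2 - 4 = -6)
K(F, W) = -6 - F
a = √19 ≈ 4.3589
a*K(4, -17) = √19*(-6 - 1*4) = √19*(-6 - 4) = √19*(-10) = -10*√19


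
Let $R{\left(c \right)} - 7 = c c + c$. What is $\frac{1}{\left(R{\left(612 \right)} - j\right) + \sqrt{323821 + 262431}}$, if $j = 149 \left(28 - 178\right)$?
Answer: $\frac{397513}{158015998917} - \frac{2 \sqrt{146563}}{158015998917} \approx 2.5108 \cdot 10^{-6}$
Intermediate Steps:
$j = -22350$ ($j = 149 \left(-150\right) = -22350$)
$R{\left(c \right)} = 7 + c + c^{2}$ ($R{\left(c \right)} = 7 + \left(c c + c\right) = 7 + \left(c^{2} + c\right) = 7 + \left(c + c^{2}\right) = 7 + c + c^{2}$)
$\frac{1}{\left(R{\left(612 \right)} - j\right) + \sqrt{323821 + 262431}} = \frac{1}{\left(\left(7 + 612 + 612^{2}\right) - -22350\right) + \sqrt{323821 + 262431}} = \frac{1}{\left(\left(7 + 612 + 374544\right) + 22350\right) + \sqrt{586252}} = \frac{1}{\left(375163 + 22350\right) + 2 \sqrt{146563}} = \frac{1}{397513 + 2 \sqrt{146563}}$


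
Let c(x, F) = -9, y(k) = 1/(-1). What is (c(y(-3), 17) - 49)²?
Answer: 3364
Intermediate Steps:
y(k) = -1
(c(y(-3), 17) - 49)² = (-9 - 49)² = (-58)² = 3364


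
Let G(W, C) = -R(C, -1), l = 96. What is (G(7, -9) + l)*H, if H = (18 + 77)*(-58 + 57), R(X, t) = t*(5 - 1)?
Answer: -9500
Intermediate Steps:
R(X, t) = 4*t (R(X, t) = t*4 = 4*t)
G(W, C) = 4 (G(W, C) = -4*(-1) = -1*(-4) = 4)
H = -95 (H = 95*(-1) = -95)
(G(7, -9) + l)*H = (4 + 96)*(-95) = 100*(-95) = -9500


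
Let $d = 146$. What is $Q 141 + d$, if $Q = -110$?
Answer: $-15364$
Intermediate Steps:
$Q 141 + d = \left(-110\right) 141 + 146 = -15510 + 146 = -15364$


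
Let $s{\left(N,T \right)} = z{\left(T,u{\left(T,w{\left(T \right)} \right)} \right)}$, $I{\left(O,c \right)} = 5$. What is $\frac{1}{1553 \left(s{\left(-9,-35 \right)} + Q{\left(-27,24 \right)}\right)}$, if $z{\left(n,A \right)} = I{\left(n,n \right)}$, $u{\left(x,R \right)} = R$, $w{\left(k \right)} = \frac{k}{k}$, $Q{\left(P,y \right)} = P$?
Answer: $- \frac{1}{34166} \approx -2.9269 \cdot 10^{-5}$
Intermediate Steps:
$w{\left(k \right)} = 1$
$z{\left(n,A \right)} = 5$
$s{\left(N,T \right)} = 5$
$\frac{1}{1553 \left(s{\left(-9,-35 \right)} + Q{\left(-27,24 \right)}\right)} = \frac{1}{1553 \left(5 - 27\right)} = \frac{1}{1553 \left(-22\right)} = \frac{1}{-34166} = - \frac{1}{34166}$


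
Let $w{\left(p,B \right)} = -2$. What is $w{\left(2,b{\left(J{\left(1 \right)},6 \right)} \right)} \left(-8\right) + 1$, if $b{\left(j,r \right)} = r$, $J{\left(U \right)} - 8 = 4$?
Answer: $17$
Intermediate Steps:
$J{\left(U \right)} = 12$ ($J{\left(U \right)} = 8 + 4 = 12$)
$w{\left(2,b{\left(J{\left(1 \right)},6 \right)} \right)} \left(-8\right) + 1 = \left(-2\right) \left(-8\right) + 1 = 16 + 1 = 17$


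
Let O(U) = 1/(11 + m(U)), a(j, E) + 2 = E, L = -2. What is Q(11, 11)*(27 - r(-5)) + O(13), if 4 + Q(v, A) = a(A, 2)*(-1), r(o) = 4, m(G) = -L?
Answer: -1195/13 ≈ -91.923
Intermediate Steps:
a(j, E) = -2 + E
m(G) = 2 (m(G) = -1*(-2) = 2)
O(U) = 1/13 (O(U) = 1/(11 + 2) = 1/13)
Q(v, A) = -4 (Q(v, A) = -4 + (-2 + 2)*(-1) = -4 + 0*(-1) = -4 + 0 = -4)
Q(11, 11)*(27 - r(-5)) + O(13) = -4*(27 - 1*4) + 1/13 = -4*(27 - 4) + 1/13 = -4*23 + 1/13 = -92 + 1/13 = -1195/13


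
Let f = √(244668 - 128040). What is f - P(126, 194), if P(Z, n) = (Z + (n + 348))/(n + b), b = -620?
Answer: 334/213 + 2*√29157 ≈ 343.08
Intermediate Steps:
P(Z, n) = (348 + Z + n)/(-620 + n) (P(Z, n) = (Z + (n + 348))/(n - 620) = (Z + (348 + n))/(-620 + n) = (348 + Z + n)/(-620 + n))
f = 2*√29157 (f = √116628 = 2*√29157 ≈ 341.51)
f - P(126, 194) = 2*√29157 - (348 + 126 + 194)/(-620 + 194) = 2*√29157 - 668/(-426) = 2*√29157 - (-1)*668/426 = 2*√29157 - 1*(-334/213) = 2*√29157 + 334/213 = 334/213 + 2*√29157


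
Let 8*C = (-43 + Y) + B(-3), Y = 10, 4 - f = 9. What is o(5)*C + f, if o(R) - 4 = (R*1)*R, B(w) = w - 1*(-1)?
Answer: -1055/8 ≈ -131.88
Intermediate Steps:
f = -5 (f = 4 - 1*9 = 4 - 9 = -5)
B(w) = 1 + w (B(w) = w + 1 = 1 + w)
o(R) = 4 + R**2 (o(R) = 4 + (R*1)*R = 4 + R*R = 4 + R**2)
C = -35/8 (C = ((-43 + 10) + (1 - 3))/8 = (-33 - 2)/8 = (1/8)*(-35) = -35/8 ≈ -4.3750)
o(5)*C + f = (4 + 5**2)*(-35/8) - 5 = (4 + 25)*(-35/8) - 5 = 29*(-35/8) - 5 = -1015/8 - 5 = -1055/8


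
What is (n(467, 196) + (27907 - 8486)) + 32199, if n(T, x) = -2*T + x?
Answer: 50882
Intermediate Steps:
n(T, x) = x - 2*T
(n(467, 196) + (27907 - 8486)) + 32199 = ((196 - 2*467) + (27907 - 8486)) + 32199 = ((196 - 934) + 19421) + 32199 = (-738 + 19421) + 32199 = 18683 + 32199 = 50882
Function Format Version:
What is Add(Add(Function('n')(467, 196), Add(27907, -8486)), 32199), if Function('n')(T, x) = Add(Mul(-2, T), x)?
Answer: 50882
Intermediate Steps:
Function('n')(T, x) = Add(x, Mul(-2, T))
Add(Add(Function('n')(467, 196), Add(27907, -8486)), 32199) = Add(Add(Add(196, Mul(-2, 467)), Add(27907, -8486)), 32199) = Add(Add(Add(196, -934), 19421), 32199) = Add(Add(-738, 19421), 32199) = Add(18683, 32199) = 50882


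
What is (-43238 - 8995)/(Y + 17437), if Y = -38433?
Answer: 52233/20996 ≈ 2.4878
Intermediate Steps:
(-43238 - 8995)/(Y + 17437) = (-43238 - 8995)/(-38433 + 17437) = -52233/(-20996) = -52233*(-1/20996) = 52233/20996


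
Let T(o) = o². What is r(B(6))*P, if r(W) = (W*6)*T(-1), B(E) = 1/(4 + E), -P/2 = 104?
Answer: -624/5 ≈ -124.80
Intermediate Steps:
P = -208 (P = -2*104 = -208)
r(W) = 6*W (r(W) = (W*6)*(-1)² = (6*W)*1 = 6*W)
r(B(6))*P = (6/(4 + 6))*(-208) = (6/10)*(-208) = (6*(⅒))*(-208) = (⅗)*(-208) = -624/5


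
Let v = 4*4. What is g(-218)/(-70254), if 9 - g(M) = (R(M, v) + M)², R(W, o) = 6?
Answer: 44935/70254 ≈ 0.63961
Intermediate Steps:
v = 16
g(M) = 9 - (6 + M)²
g(-218)/(-70254) = (9 - (6 - 218)²)/(-70254) = (9 - 1*(-212)²)*(-1/70254) = (9 - 1*44944)*(-1/70254) = (9 - 44944)*(-1/70254) = -44935*(-1/70254) = 44935/70254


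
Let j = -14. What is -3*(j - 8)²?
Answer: -1452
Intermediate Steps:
-3*(j - 8)² = -3*(-14 - 8)² = -3*(-22)² = -3*484 = -1452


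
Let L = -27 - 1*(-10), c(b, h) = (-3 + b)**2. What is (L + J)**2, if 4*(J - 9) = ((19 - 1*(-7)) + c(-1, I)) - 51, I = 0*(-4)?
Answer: 1681/16 ≈ 105.06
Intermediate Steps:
I = 0
J = 27/4 (J = 9 + (((19 - 1*(-7)) + (-3 - 1)**2) - 51)/4 = 9 + (((19 + 7) + (-4)**2) - 51)/4 = 9 + ((26 + 16) - 51)/4 = 9 + (42 - 51)/4 = 9 + (1/4)*(-9) = 9 - 9/4 = 27/4 ≈ 6.7500)
L = -17 (L = -27 + 10 = -17)
(L + J)**2 = (-17 + 27/4)**2 = (-41/4)**2 = 1681/16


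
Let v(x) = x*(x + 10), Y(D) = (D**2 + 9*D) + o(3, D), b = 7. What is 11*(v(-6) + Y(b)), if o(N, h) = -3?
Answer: 935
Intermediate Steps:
Y(D) = -3 + D**2 + 9*D (Y(D) = (D**2 + 9*D) - 3 = -3 + D**2 + 9*D)
v(x) = x*(10 + x)
11*(v(-6) + Y(b)) = 11*(-6*(10 - 6) + (-3 + 7**2 + 9*7)) = 11*(-6*4 + (-3 + 49 + 63)) = 11*(-24 + 109) = 11*85 = 935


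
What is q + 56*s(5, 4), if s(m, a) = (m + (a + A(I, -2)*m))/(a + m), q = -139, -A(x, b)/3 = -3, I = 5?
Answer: 197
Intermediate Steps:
A(x, b) = 9 (A(x, b) = -3*(-3) = 9)
s(m, a) = (a + 10*m)/(a + m) (s(m, a) = (m + (a + 9*m))/(a + m) = (a + 10*m)/(a + m))
q + 56*s(5, 4) = -139 + 56*((4 + 10*5)/(4 + 5)) = -139 + 56*((4 + 50)/9) = -139 + 56*((1/9)*54) = -139 + 56*6 = -139 + 336 = 197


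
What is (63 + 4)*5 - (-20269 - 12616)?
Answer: 33220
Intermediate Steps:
(63 + 4)*5 - (-20269 - 12616) = 67*5 - 1*(-32885) = 335 + 32885 = 33220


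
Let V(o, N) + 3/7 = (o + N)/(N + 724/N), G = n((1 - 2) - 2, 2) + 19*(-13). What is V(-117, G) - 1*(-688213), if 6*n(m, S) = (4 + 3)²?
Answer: 1431177577007/2079553 ≈ 6.8821e+5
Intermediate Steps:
n(m, S) = 49/6 (n(m, S) = (4 + 3)²/6 = (⅙)*7² = (⅙)*49 = 49/6)
G = -1433/6 (G = 49/6 + 19*(-13) = 49/6 - 247 = -1433/6 ≈ -238.83)
V(o, N) = -3/7 + (N + o)/(N + 724/N) (V(o, N) = -3/7 + (o + N)/(N + 724/N) = -3/7 + (N + o)/(N + 724/N))
V(-117, G) - 1*(-688213) = (-2172 + 4*(-1433/6)² + 7*(-1433/6)*(-117))/(7*(724 + (-1433/6)²)) - 1*(-688213) = (-2172 + 4*(2053489/36) + 391209/2)/(7*(724 + 2053489/36)) + 688213 = (-2172 + 2053489/9 + 391209/2)/(7*(2079553/36)) + 688213 = (⅐)*(36/2079553)*(7588763/18) + 688213 = 2168218/2079553 + 688213 = 1431177577007/2079553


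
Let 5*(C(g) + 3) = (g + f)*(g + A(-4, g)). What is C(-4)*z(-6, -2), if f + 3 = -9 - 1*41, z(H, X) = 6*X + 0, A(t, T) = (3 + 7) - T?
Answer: 1404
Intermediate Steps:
A(t, T) = 10 - T
z(H, X) = 6*X
f = -53 (f = -3 + (-9 - 1*41) = -3 + (-9 - 41) = -3 - 50 = -53)
C(g) = -109 + 2*g (C(g) = -3 + ((g - 53)*(g + (10 - g)))/5 = -3 + ((-53 + g)*10)/5 = -3 + (-530 + 10*g)/5 = -3 + (-106 + 2*g) = -109 + 2*g)
C(-4)*z(-6, -2) = (-109 + 2*(-4))*(6*(-2)) = (-109 - 8)*(-12) = -117*(-12) = 1404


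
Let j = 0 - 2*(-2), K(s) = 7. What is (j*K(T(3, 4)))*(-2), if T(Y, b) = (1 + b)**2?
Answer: -56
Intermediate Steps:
j = 4 (j = 0 + 4 = 4)
(j*K(T(3, 4)))*(-2) = (4*7)*(-2) = 28*(-2) = -56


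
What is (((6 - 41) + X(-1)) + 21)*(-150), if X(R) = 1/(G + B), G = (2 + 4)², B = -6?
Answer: 2095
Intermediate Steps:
G = 36 (G = 6² = 36)
X(R) = 1/30 (X(R) = 1/(36 - 6) = 1/30)
(((6 - 41) + X(-1)) + 21)*(-150) = (((6 - 41) + 1/30) + 21)*(-150) = ((-35 + 1/30) + 21)*(-150) = (-1049/30 + 21)*(-150) = -419/30*(-150) = 2095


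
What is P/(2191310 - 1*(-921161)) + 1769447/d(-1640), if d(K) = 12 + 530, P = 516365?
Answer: 5507632343367/1686959282 ≈ 3264.8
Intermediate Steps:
d(K) = 542
P/(2191310 - 1*(-921161)) + 1769447/d(-1640) = 516365/(2191310 - 1*(-921161)) + 1769447/542 = 516365/(2191310 + 921161) + 1769447*(1/542) = 516365/3112471 + 1769447/542 = 5507632343367/1686959282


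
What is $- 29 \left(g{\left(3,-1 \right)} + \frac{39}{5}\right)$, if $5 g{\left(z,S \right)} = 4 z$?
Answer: $- \frac{1479}{5} \approx -295.8$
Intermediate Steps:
$g{\left(z,S \right)} = \frac{4 z}{5}$
$- 29 \left(g{\left(3,-1 \right)} + \frac{39}{5}\right) = - 29 \left(\frac{4}{5} \cdot 3 + \frac{39}{5}\right) = - 29 \left(\frac{12}{5} + 39 \cdot \frac{1}{5}\right) = - 29 \left(\frac{12}{5} + \frac{39}{5}\right) = \left(-29\right) \frac{51}{5} = - \frac{1479}{5}$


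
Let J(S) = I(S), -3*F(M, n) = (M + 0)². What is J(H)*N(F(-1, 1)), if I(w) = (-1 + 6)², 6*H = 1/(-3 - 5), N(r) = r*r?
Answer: 25/9 ≈ 2.7778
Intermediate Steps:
F(M, n) = -M²/3 (F(M, n) = -(M + 0)²/3 = -M²/3)
N(r) = r²
H = -1/48 (H = 1/(6*(-3 - 5)) = (⅙)/(-8) = (⅙)*(-⅛) = -1/48 ≈ -0.020833)
I(w) = 25 (I(w) = 5² = 25)
J(S) = 25
J(H)*N(F(-1, 1)) = 25*(-⅓*(-1)²)² = 25*(-⅓*1)² = 25*(-⅓)² = 25*(⅑) = 25/9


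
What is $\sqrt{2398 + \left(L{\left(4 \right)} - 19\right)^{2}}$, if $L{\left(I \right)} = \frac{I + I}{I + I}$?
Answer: $\sqrt{2722} \approx 52.173$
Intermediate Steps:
$L{\left(I \right)} = 1$ ($L{\left(I \right)} = \frac{2 I}{2 I} = 2 I \frac{1}{2 I} = 1$)
$\sqrt{2398 + \left(L{\left(4 \right)} - 19\right)^{2}} = \sqrt{2398 + \left(1 - 19\right)^{2}} = \sqrt{2398 + \left(-18\right)^{2}} = \sqrt{2398 + 324} = \sqrt{2722}$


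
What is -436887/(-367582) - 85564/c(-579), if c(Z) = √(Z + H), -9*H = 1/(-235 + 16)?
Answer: 436887/367582 + 64173*I*√62481138/142651 ≈ 1.1885 + 3555.9*I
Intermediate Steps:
H = 1/1971 (H = -1/(9*(-235 + 16)) = -⅑/(-219) = -⅑*(-1/219) = 1/1971 ≈ 0.00050736)
c(Z) = √(1/1971 + Z) (c(Z) = √(Z + 1/1971) = √(1/1971 + Z))
-436887/(-367582) - 85564/c(-579) = -436887/(-367582) - 85564*657/√(219 + 431649*(-579)) = -436887*(-1/367582) - 85564*657/√(219 - 249924771) = 436887/367582 - 85564*(-3*I*√62481138/570604) = 436887/367582 - (-64173)*I*√62481138/142651 = 436887/367582 + 64173*I*√62481138/142651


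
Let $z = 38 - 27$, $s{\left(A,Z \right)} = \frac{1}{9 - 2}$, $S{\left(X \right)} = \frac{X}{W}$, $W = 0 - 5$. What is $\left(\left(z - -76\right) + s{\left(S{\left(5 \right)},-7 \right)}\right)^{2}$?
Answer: $\frac{372100}{49} \approx 7593.9$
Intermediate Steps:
$W = -5$
$S{\left(X \right)} = - \frac{X}{5}$ ($S{\left(X \right)} = \frac{X}{-5} = X \left(- \frac{1}{5}\right) = - \frac{X}{5}$)
$s{\left(A,Z \right)} = \frac{1}{7}$
$z = 11$ ($z = 38 - 27 = 11$)
$\left(\left(z - -76\right) + s{\left(S{\left(5 \right)},-7 \right)}\right)^{2} = \left(\left(11 - -76\right) + \frac{1}{7}\right)^{2} = \left(\left(11 + 76\right) + \frac{1}{7}\right)^{2} = \left(87 + \frac{1}{7}\right)^{2} = \left(\frac{610}{7}\right)^{2} = \frac{372100}{49}$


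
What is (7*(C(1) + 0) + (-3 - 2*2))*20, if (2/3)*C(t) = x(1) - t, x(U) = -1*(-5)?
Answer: 700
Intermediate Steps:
x(U) = 5
C(t) = 15/2 - 3*t/2 (C(t) = 3*(5 - t)/2 = 15/2 - 3*t/2)
(7*(C(1) + 0) + (-3 - 2*2))*20 = (7*((15/2 - 3/2*1) + 0) + (-3 - 2*2))*20 = (7*((15/2 - 3/2) + 0) + (-3 - 4))*20 = (7*(6 + 0) - 7)*20 = (7*6 - 7)*20 = (42 - 7)*20 = 35*20 = 700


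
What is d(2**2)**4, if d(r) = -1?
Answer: 1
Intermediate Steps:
d(2**2)**4 = (-1)**4 = 1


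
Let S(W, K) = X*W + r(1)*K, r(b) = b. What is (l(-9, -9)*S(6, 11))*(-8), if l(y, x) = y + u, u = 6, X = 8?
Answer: 1416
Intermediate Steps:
S(W, K) = K + 8*W (S(W, K) = 8*W + 1*K = 8*W + K = K + 8*W)
l(y, x) = 6 + y (l(y, x) = y + 6 = 6 + y)
(l(-9, -9)*S(6, 11))*(-8) = ((6 - 9)*(11 + 8*6))*(-8) = -3*(11 + 48)*(-8) = -3*59*(-8) = -177*(-8) = 1416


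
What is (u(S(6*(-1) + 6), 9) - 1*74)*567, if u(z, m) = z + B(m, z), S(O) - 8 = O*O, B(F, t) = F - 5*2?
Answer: -37989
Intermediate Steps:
B(F, t) = -10 + F (B(F, t) = F - 10 = -10 + F)
S(O) = 8 + O² (S(O) = 8 + O*O = 8 + O²)
u(z, m) = -10 + m + z (u(z, m) = z + (-10 + m) = -10 + m + z)
(u(S(6*(-1) + 6), 9) - 1*74)*567 = ((-10 + 9 + (8 + (6*(-1) + 6)²)) - 1*74)*567 = ((-10 + 9 + (8 + (-6 + 6)²)) - 74)*567 = ((-10 + 9 + (8 + 0²)) - 74)*567 = ((-10 + 9 + (8 + 0)) - 74)*567 = ((-10 + 9 + 8) - 74)*567 = (7 - 74)*567 = -67*567 = -37989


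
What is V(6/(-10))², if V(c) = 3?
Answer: 9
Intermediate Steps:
V(6/(-10))² = 3² = 9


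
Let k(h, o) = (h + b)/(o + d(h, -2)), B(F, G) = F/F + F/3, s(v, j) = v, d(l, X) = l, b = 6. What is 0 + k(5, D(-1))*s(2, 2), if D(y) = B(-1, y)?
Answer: 66/17 ≈ 3.8824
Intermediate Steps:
B(F, G) = 1 + F/3 (B(F, G) = 1 + F*(⅓) = 1 + F/3)
D(y) = ⅔ (D(y) = 1 + (⅓)*(-1) = 1 - ⅓ = ⅔)
k(h, o) = (6 + h)/(h + o) (k(h, o) = (h + 6)/(o + h) = (6 + h)/(h + o))
0 + k(5, D(-1))*s(2, 2) = 0 + ((6 + 5)/(5 + ⅔))*2 = 0 + (11/(17/3))*2 = 0 + ((3/17)*11)*2 = 0 + (33/17)*2 = 0 + 66/17 = 66/17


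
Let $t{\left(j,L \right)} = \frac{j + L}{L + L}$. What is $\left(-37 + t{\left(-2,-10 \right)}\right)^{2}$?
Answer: $\frac{33124}{25} \approx 1325.0$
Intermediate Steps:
$t{\left(j,L \right)} = \frac{L + j}{2 L}$
$\left(-37 + t{\left(-2,-10 \right)}\right)^{2} = \left(-37 + \frac{-10 - 2}{2 \left(-10\right)}\right)^{2} = \left(-37 + \frac{1}{2} \left(- \frac{1}{10}\right) \left(-12\right)\right)^{2} = \left(-37 + \frac{3}{5}\right)^{2} = \left(- \frac{182}{5}\right)^{2} = \frac{33124}{25}$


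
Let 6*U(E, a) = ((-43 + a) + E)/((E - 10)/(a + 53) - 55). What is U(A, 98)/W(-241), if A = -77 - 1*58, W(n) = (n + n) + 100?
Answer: -302/484185 ≈ -0.00062373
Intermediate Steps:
W(n) = 100 + 2*n (W(n) = 2*n + 100 = 100 + 2*n)
A = -135 (A = -77 - 58 = -135)
U(E, a) = (-43 + E + a)/(6*(-55 + (-10 + E)/(53 + a))) (U(E, a) = (((-43 + a) + E)/((E - 10)/(a + 53) - 55))/6 = ((-43 + E + a)/((-10 + E)/(53 + a) - 55))/6 = ((-43 + E + a)/(-55 + (-10 + E)/(53 + a)))/6 = (-43 + E + a)/(6*(-55 + (-10 + E)/(53 + a))))
U(A, 98)/W(-241) = ((2279 - 1*98² - 53*(-135) - 10*98 - 1*(-135)*98)/(6*(2925 - 1*(-135) + 55*98)))/(100 + 2*(-241)) = ((2279 - 1*9604 + 7155 - 980 + 13230)/(6*(2925 + 135 + 5390)))/(100 - 482) = ((⅙)*(2279 - 9604 + 7155 - 980 + 13230)/8450)/(-382) = ((⅙)*(1/8450)*12080)*(-1/382) = (604/2535)*(-1/382) = -302/484185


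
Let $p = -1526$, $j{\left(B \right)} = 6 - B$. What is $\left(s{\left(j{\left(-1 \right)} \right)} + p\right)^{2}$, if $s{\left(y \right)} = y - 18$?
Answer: $2362369$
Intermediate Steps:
$s{\left(y \right)} = -18 + y$
$\left(s{\left(j{\left(-1 \right)} \right)} + p\right)^{2} = \left(\left(-18 + \left(6 - -1\right)\right) - 1526\right)^{2} = \left(\left(-18 + \left(6 + 1\right)\right) - 1526\right)^{2} = \left(\left(-18 + 7\right) - 1526\right)^{2} = \left(-11 - 1526\right)^{2} = \left(-1537\right)^{2} = 2362369$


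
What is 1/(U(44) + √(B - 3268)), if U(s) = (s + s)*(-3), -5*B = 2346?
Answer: -660/183583 - I*√93430/367166 ≈ -0.0035951 - 0.00083249*I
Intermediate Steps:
B = -2346/5 (B = -⅕*2346 = -2346/5 ≈ -469.20)
U(s) = -6*s (U(s) = (2*s)*(-3) = -6*s)
1/(U(44) + √(B - 3268)) = 1/(-6*44 + √(-2346/5 - 3268)) = 1/(-264 + √(-18686/5)) = 1/(-264 + I*√93430/5)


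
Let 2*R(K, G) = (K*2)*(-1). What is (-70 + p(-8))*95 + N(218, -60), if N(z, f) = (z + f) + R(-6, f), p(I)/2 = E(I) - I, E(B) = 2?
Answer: -4586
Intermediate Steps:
R(K, G) = -K (R(K, G) = ((K*2)*(-1))/2 = ((2*K)*(-1))/2 = (-2*K)/2 = -K)
p(I) = 4 - 2*I (p(I) = 2*(2 - I) = 4 - 2*I)
N(z, f) = 6 + f + z (N(z, f) = (z + f) - 1*(-6) = (f + z) + 6 = 6 + f + z)
(-70 + p(-8))*95 + N(218, -60) = (-70 + (4 - 2*(-8)))*95 + (6 - 60 + 218) = (-70 + (4 + 16))*95 + 164 = (-70 + 20)*95 + 164 = -50*95 + 164 = -4750 + 164 = -4586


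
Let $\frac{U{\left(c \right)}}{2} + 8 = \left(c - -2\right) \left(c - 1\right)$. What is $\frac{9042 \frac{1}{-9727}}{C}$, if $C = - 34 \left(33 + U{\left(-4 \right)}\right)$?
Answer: $\frac{33}{44659} \approx 0.00073893$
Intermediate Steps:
$U{\left(c \right)} = -16 + 2 \left(-1 + c\right) \left(2 + c\right)$ ($U{\left(c \right)} = -16 + 2 \left(c - -2\right) \left(c - 1\right) = -16 + 2 \left(c + 2\right) \left(-1 + c\right) = -16 + 2 \left(2 + c\right) \left(-1 + c\right) = -16 + 2 \left(-1 + c\right) \left(2 + c\right)$)
$C = -1258$ ($C = - 34 \left(33 + \left(-20 + 2 \left(-4\right) + 2 \left(-4\right)^{2}\right)\right) = - 34 \left(33 - -4\right) = - 34 \left(33 + 4\right) = \left(-34\right) 37 = -1258$)
$\frac{9042 \frac{1}{-9727}}{C} = \frac{9042 \frac{1}{-9727}}{-1258} = 9042 \left(- \frac{1}{9727}\right) \left(- \frac{1}{1258}\right) = \left(- \frac{66}{71}\right) \left(- \frac{1}{1258}\right) = \frac{33}{44659}$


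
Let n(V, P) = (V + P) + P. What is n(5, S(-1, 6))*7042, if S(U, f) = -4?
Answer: -21126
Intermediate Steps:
n(V, P) = V + 2*P (n(V, P) = (P + V) + P = V + 2*P)
n(5, S(-1, 6))*7042 = (5 + 2*(-4))*7042 = (5 - 8)*7042 = -3*7042 = -21126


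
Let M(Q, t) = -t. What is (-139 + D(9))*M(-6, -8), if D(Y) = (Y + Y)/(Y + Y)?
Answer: -1104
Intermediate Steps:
D(Y) = 1 (D(Y) = (2*Y)/((2*Y)) = (2*Y)*(1/(2*Y)) = 1)
(-139 + D(9))*M(-6, -8) = (-139 + 1)*(-1*(-8)) = -138*8 = -1104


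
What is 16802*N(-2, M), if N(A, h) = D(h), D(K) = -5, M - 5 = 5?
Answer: -84010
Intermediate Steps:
M = 10 (M = 5 + 5 = 10)
N(A, h) = -5
16802*N(-2, M) = 16802*(-5) = -84010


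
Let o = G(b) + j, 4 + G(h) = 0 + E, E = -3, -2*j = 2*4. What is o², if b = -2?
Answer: 121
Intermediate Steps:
j = -4 ≈ -4.0000
G(h) = -7 (G(h) = -4 + (0 - 3) = -4 - 3 = -7)
o = -11 (o = -7 - 4 = -11)
o² = (-11)² = 121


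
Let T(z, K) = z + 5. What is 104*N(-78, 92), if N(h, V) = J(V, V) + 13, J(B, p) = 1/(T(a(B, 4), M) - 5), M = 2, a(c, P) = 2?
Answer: 1404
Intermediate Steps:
T(z, K) = 5 + z
J(B, p) = ½ (J(B, p) = 1/((5 + 2) - 5) = 1/(7 - 5) = 1/2 = ½)
N(h, V) = 27/2 (N(h, V) = ½ + 13 = 27/2)
104*N(-78, 92) = 104*(27/2) = 1404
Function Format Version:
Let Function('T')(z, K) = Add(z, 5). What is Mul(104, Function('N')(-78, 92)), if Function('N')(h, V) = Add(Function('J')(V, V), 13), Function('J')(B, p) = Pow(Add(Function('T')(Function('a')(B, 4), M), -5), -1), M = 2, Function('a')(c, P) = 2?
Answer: 1404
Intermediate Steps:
Function('T')(z, K) = Add(5, z)
Function('J')(B, p) = Rational(1, 2) (Function('J')(B, p) = Pow(Add(Add(5, 2), -5), -1) = Pow(Add(7, -5), -1) = Pow(2, -1) = Rational(1, 2))
Function('N')(h, V) = Rational(27, 2) (Function('N')(h, V) = Add(Rational(1, 2), 13) = Rational(27, 2))
Mul(104, Function('N')(-78, 92)) = Mul(104, Rational(27, 2)) = 1404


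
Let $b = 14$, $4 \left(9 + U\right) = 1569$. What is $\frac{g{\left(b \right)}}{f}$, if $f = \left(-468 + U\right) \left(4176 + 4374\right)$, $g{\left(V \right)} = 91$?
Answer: $- \frac{182}{1449225} \approx -0.00012558$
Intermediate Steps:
$U = \frac{1533}{4}$ ($U = -9 + \frac{1}{4} \cdot 1569 = -9 + \frac{1569}{4} = \frac{1533}{4} \approx 383.25$)
$f = - \frac{1449225}{2}$ ($f = \left(-468 + \frac{1533}{4}\right) \left(4176 + 4374\right) = \left(- \frac{339}{4}\right) 8550 = - \frac{1449225}{2} \approx -7.2461 \cdot 10^{5}$)
$\frac{g{\left(b \right)}}{f} = \frac{91}{- \frac{1449225}{2}} = 91 \left(- \frac{2}{1449225}\right) = - \frac{182}{1449225}$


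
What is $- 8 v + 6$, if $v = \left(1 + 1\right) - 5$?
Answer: $30$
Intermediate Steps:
$v = -3$ ($v = 2 - 5 = -3$)
$- 8 v + 6 = \left(-8\right) \left(-3\right) + 6 = 24 + 6 = 30$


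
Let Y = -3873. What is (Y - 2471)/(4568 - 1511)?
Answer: -6344/3057 ≈ -2.0752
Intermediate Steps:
(Y - 2471)/(4568 - 1511) = (-3873 - 2471)/(4568 - 1511) = -6344/3057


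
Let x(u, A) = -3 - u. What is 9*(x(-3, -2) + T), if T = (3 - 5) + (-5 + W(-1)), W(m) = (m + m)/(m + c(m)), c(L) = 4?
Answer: -69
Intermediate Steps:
W(m) = 2*m/(4 + m) (W(m) = (m + m)/(m + 4) = (2*m)/(4 + m) = 2*m/(4 + m))
T = -23/3 (T = (3 - 5) + (-5 + 2*(-1)/(4 - 1)) = -2 + (-5 + 2*(-1)/3) = -2 + (-5 + 2*(-1)*(1/3)) = -2 + (-5 - 2/3) = -2 - 17/3 = -23/3 ≈ -7.6667)
9*(x(-3, -2) + T) = 9*((-3 - 1*(-3)) - 23/3) = 9*((-3 + 3) - 23/3) = 9*(0 - 23/3) = 9*(-23/3) = -69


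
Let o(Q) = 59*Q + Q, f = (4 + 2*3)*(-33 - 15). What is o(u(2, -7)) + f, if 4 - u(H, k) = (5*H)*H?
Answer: -1440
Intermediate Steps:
f = -480 (f = (4 + 6)*(-48) = 10*(-48) = -480)
u(H, k) = 4 - 5*H² (u(H, k) = 4 - 5*H*H = 4 - 5*H²)
o(Q) = 60*Q
o(u(2, -7)) + f = 60*(4 - 5*2²) - 480 = 60*(4 - 5*4) - 480 = 60*(4 - 20) - 480 = 60*(-16) - 480 = -960 - 480 = -1440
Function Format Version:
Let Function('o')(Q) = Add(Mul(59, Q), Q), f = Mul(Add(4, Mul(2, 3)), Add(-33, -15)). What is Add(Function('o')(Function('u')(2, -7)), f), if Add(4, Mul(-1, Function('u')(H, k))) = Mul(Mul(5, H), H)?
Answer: -1440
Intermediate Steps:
f = -480 (f = Mul(Add(4, 6), -48) = Mul(10, -48) = -480)
Function('u')(H, k) = Add(4, Mul(-5, Pow(H, 2))) (Function('u')(H, k) = Add(4, Mul(-1, Mul(Mul(5, H), H))) = Add(4, Mul(-1, Mul(5, Pow(H, 2)))) = Add(4, Mul(-5, Pow(H, 2))))
Function('o')(Q) = Mul(60, Q)
Add(Function('o')(Function('u')(2, -7)), f) = Add(Mul(60, Add(4, Mul(-5, Pow(2, 2)))), -480) = Add(Mul(60, Add(4, Mul(-5, 4))), -480) = Add(Mul(60, Add(4, -20)), -480) = Add(Mul(60, -16), -480) = Add(-960, -480) = -1440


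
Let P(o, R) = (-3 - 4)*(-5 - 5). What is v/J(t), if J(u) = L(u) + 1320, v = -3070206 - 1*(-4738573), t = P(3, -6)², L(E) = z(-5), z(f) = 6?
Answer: 1668367/1326 ≈ 1258.2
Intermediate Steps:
P(o, R) = 70 (P(o, R) = -7*(-10) = 70)
L(E) = 6
t = 4900 (t = 70² = 4900)
v = 1668367 (v = -3070206 + 4738573 = 1668367)
J(u) = 1326 (J(u) = 6 + 1320 = 1326)
v/J(t) = 1668367/1326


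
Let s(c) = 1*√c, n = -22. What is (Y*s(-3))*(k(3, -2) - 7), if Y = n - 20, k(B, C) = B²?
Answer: -84*I*√3 ≈ -145.49*I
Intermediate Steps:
s(c) = √c
Y = -42 (Y = -22 - 20 = -42)
(Y*s(-3))*(k(3, -2) - 7) = (-42*I*√3)*(3² - 7) = (-42*I*√3)*(9 - 7) = -42*I*√3*2 = -84*I*√3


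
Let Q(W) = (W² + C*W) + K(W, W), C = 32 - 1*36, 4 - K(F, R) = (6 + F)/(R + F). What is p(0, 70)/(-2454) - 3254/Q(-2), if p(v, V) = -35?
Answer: -7984721/41718 ≈ -191.40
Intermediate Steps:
K(F, R) = 4 - (6 + F)/(F + R) (K(F, R) = 4 - (6 + F)/(R + F) = 4 - (6 + F)/(F + R))
C = -4 (C = 32 - 36 = -4)
Q(W) = W² - 4*W + (-6 + 7*W)/(2*W) (Q(W) = (W² - 4*W) + (-6 + 3*W + 4*W)/(W + W) = (W² - 4*W) + (-6 + 7*W)/((2*W)) = (W² - 4*W) + (1/(2*W))*(-6 + 7*W) = (W² - 4*W) + (-6 + 7*W)/(2*W) = W² - 4*W + (-6 + 7*W)/(2*W))
p(0, 70)/(-2454) - 3254/Q(-2) = -35/(-2454) - 3254/(7/2 + (-2)² - 4*(-2) - 3/(-2)) = -35*(-1/2454) - 3254/(7/2 + 4 + 8 - 3*(-½)) = 35/2454 - 3254/(7/2 + 4 + 8 + 3/2) = 35/2454 - 3254/17 = -7984721/41718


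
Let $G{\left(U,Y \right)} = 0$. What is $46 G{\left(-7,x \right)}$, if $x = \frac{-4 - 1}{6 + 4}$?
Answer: $0$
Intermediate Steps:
$x = - \frac{1}{2}$ ($x = - \frac{5}{10} = \left(-5\right) \frac{1}{10} = - \frac{1}{2} \approx -0.5$)
$46 G{\left(-7,x \right)} = 46 \cdot 0 = 0$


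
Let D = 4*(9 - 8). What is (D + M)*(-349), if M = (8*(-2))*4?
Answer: 20940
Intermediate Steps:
D = 4 (D = 4*1 = 4)
M = -64 (M = -16*4 = -64)
(D + M)*(-349) = (4 - 64)*(-349) = -60*(-349) = 20940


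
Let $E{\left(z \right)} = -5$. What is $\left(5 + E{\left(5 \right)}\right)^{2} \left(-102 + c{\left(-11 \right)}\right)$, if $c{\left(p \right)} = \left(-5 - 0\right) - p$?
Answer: $0$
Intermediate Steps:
$c{\left(p \right)} = -5 - p$ ($c{\left(p \right)} = \left(-5 + 0\right) - p = -5 - p$)
$\left(5 + E{\left(5 \right)}\right)^{2} \left(-102 + c{\left(-11 \right)}\right) = \left(5 - 5\right)^{2} \left(-102 - -6\right) = 0^{2} \left(-102 + \left(-5 + 11\right)\right) = 0 \left(-102 + 6\right) = 0 \left(-96\right) = 0$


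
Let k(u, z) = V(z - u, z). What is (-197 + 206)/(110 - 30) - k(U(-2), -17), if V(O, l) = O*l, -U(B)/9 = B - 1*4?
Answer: -96551/80 ≈ -1206.9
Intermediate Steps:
U(B) = 36 - 9*B (U(B) = -9*(B - 1*4) = -9*(B - 4) = -9*(-4 + B) = 36 - 9*B)
k(u, z) = z*(z - u) (k(u, z) = (z - u)*z = z*(z - u))
(-197 + 206)/(110 - 30) - k(U(-2), -17) = (-197 + 206)/(110 - 30) - (-17)*(-17 - (36 - 9*(-2))) = 9/80 - (-17)*(-17 - (36 + 18)) = 9*(1/80) - (-17)*(-17 - 1*54) = 9/80 - (-17)*(-17 - 54) = 9/80 - (-17)*(-71) = 9/80 - 1*1207 = 9/80 - 1207 = -96551/80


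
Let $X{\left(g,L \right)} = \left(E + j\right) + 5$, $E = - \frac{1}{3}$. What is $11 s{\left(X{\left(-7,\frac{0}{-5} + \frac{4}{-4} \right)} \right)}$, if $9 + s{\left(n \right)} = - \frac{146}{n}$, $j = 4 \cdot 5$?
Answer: $- \frac{6072}{37} \approx -164.11$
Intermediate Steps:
$E = - \frac{1}{3}$ ($E = \left(-1\right) \frac{1}{3} = - \frac{1}{3} \approx -0.33333$)
$j = 20$
$X{\left(g,L \right)} = \frac{74}{3}$ ($X{\left(g,L \right)} = \left(- \frac{1}{3} + 20\right) + 5 = \frac{59}{3} + 5 = \frac{74}{3}$)
$s{\left(n \right)} = -9 - \frac{146}{n}$
$11 s{\left(X{\left(-7,\frac{0}{-5} + \frac{4}{-4} \right)} \right)} = 11 \left(-9 - \frac{146}{\frac{74}{3}}\right) = 11 \left(-9 - \frac{219}{37}\right) = 11 \left(- \frac{552}{37}\right) = - \frac{6072}{37}$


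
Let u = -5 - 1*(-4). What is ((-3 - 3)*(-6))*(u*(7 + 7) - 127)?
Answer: -5076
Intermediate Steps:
u = -1 (u = -5 + 4 = -1)
((-3 - 3)*(-6))*(u*(7 + 7) - 127) = ((-3 - 3)*(-6))*(-(7 + 7) - 127) = (-6*(-6))*(-1*14 - 127) = 36*(-14 - 127) = 36*(-141) = -5076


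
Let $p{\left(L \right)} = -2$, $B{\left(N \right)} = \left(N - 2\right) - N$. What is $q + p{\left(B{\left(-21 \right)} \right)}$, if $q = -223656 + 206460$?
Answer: $-17198$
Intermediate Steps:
$B{\left(N \right)} = -2$ ($B{\left(N \right)} = \left(N - 2\right) - N = \left(-2 + N\right) - N = -2$)
$q = -17196$
$q + p{\left(B{\left(-21 \right)} \right)} = -17196 - 2 = -17198$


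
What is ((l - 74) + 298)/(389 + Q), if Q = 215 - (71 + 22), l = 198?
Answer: 422/511 ≈ 0.82583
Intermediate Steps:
Q = 122 (Q = 215 - 1*93 = 215 - 93 = 122)
((l - 74) + 298)/(389 + Q) = ((198 - 74) + 298)/(389 + 122) = (124 + 298)/511 = 422*(1/511) = 422/511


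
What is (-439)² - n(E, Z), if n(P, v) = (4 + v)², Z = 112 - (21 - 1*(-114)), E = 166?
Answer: 192360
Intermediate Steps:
Z = -23 (Z = 112 - (21 + 114) = 112 - 1*135 = 112 - 135 = -23)
(-439)² - n(E, Z) = (-439)² - (4 - 23)² = 192721 - 1*(-19)² = 192721 - 1*361 = 192721 - 361 = 192360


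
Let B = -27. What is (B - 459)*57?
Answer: -27702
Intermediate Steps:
(B - 459)*57 = (-27 - 459)*57 = -486*57 = -27702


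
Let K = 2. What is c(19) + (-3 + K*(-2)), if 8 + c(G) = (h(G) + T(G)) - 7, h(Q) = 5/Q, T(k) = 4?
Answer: -337/19 ≈ -17.737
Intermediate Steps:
c(G) = -11 + 5/G (c(G) = -8 + ((5/G + 4) - 7) = -8 + ((4 + 5/G) - 7) = -8 + (-3 + 5/G) = -11 + 5/G)
c(19) + (-3 + K*(-2)) = (-11 + 5/19) + (-3 + 2*(-2)) = (-11 + 5*(1/19)) + (-3 - 4) = (-11 + 5/19) - 7 = -204/19 - 7 = -337/19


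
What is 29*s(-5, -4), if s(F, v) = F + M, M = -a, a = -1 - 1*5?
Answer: 29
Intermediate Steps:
a = -6 (a = -1 - 5 = -6)
M = 6 (M = -1*(-6) = 6)
s(F, v) = 6 + F (s(F, v) = F + 6 = 6 + F)
29*s(-5, -4) = 29*(6 - 5) = 29*1 = 29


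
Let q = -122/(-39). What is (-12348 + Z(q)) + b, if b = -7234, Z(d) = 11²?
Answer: -19461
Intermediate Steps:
q = 122/39 (q = -122*(-1/39) = 122/39 ≈ 3.1282)
Z(d) = 121
(-12348 + Z(q)) + b = (-12348 + 121) - 7234 = -12227 - 7234 = -19461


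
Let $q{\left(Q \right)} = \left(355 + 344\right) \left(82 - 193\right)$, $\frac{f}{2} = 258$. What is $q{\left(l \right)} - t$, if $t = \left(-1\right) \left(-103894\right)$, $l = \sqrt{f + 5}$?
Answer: $-181483$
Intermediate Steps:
$f = 516$ ($f = 2 \cdot 258 = 516$)
$l = \sqrt{521}$ ($l = \sqrt{516 + 5} = \sqrt{521} \approx 22.825$)
$q{\left(Q \right)} = -77589$ ($q{\left(Q \right)} = 699 \left(-111\right) = -77589$)
$t = 103894$
$q{\left(l \right)} - t = -77589 - 103894 = -181483$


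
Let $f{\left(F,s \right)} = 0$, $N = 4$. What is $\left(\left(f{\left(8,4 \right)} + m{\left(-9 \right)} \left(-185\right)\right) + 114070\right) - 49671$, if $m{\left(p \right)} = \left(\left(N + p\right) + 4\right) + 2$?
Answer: $64214$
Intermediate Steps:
$m{\left(p \right)} = 10 + p$ ($m{\left(p \right)} = \left(\left(4 + p\right) + 4\right) + 2 = \left(8 + p\right) + 2 = 10 + p$)
$\left(\left(f{\left(8,4 \right)} + m{\left(-9 \right)} \left(-185\right)\right) + 114070\right) - 49671 = \left(\left(0 + \left(10 - 9\right) \left(-185\right)\right) + 114070\right) - 49671 = \left(\left(0 + 1 \left(-185\right)\right) + 114070\right) - 49671 = \left(\left(0 - 185\right) + 114070\right) - 49671 = \left(-185 + 114070\right) - 49671 = 113885 - 49671 = 64214$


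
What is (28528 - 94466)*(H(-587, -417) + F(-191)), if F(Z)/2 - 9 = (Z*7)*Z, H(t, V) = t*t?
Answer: -56398156098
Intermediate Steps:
H(t, V) = t**2
F(Z) = 18 + 14*Z**2 (F(Z) = 18 + 2*((Z*7)*Z) = 18 + 2*((7*Z)*Z) = 18 + 2*(7*Z**2) = 18 + 14*Z**2)
(28528 - 94466)*(H(-587, -417) + F(-191)) = (28528 - 94466)*((-587)**2 + (18 + 14*(-191)**2)) = -65938*(344569 + (18 + 14*36481)) = -65938*(344569 + (18 + 510734)) = -65938*(344569 + 510752) = -65938*855321 = -56398156098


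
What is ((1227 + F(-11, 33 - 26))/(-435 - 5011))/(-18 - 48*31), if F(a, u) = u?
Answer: 617/4100838 ≈ 0.00015046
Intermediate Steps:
((1227 + F(-11, 33 - 26))/(-435 - 5011))/(-18 - 48*31) = ((1227 + (33 - 26))/(-435 - 5011))/(-18 - 48*31) = ((1227 + 7)/(-5446))/(-18 - 1488) = (1234*(-1/5446))/(-1506) = -617/2723*(-1/1506) = 617/4100838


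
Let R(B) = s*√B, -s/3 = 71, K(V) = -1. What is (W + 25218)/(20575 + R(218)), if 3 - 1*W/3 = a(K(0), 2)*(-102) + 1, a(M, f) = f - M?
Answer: 537871650/413440183 + 5568246*√218/413440183 ≈ 1.4998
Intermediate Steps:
s = -213 (s = -3*71 = -213)
W = 924 (W = 9 - 3*((2 - 1*(-1))*(-102) + 1) = 9 - 3*((2 + 1)*(-102) + 1) = 9 - 3*(3*(-102) + 1) = 9 - 3*(-306 + 1) = 9 - 3*(-305) = 9 + 915 = 924)
R(B) = -213*√B
(W + 25218)/(20575 + R(218)) = (924 + 25218)/(20575 - 213*√218) = 26142/(20575 - 213*√218)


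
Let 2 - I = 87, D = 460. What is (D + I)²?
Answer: 140625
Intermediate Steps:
I = -85 (I = 2 - 1*87 = 2 - 87 = -85)
(D + I)² = (460 - 85)² = 375² = 140625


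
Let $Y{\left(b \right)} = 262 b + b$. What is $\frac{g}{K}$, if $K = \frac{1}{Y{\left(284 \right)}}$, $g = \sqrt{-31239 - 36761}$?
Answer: $1493840 i \sqrt{170} \approx 1.9477 \cdot 10^{7} i$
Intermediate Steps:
$Y{\left(b \right)} = 263 b$
$g = 20 i \sqrt{170}$ ($g = \sqrt{-68000} = 20 i \sqrt{170} \approx 260.77 i$)
$K = \frac{1}{74692}$ ($K = \frac{1}{263 \cdot 284} = \frac{1}{74692} \approx 1.3388 \cdot 10^{-5}$)
$\frac{g}{K} = 20 i \sqrt{170} \frac{1}{\frac{1}{74692}} = 20 i \sqrt{170} \cdot 74692 = 1493840 i \sqrt{170}$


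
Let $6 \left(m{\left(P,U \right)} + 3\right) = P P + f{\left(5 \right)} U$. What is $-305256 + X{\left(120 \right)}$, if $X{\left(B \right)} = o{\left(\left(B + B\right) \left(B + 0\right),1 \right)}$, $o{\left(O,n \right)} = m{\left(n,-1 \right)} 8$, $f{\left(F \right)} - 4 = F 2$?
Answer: $- \frac{915892}{3} \approx -3.053 \cdot 10^{5}$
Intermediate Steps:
$f{\left(F \right)} = 4 + 2 F$ ($f{\left(F \right)} = 4 + F 2 = 4 + 2 F$)
$m{\left(P,U \right)} = -3 + \frac{P^{2}}{6} + \frac{7 U}{3}$ ($m{\left(P,U \right)} = -3 + \frac{P P + \left(4 + 2 \cdot 5\right) U}{6} = -3 + \frac{P^{2} + \left(4 + 10\right) U}{6} = -3 + \frac{P^{2} + 14 U}{6} = -3 + \left(\frac{P^{2}}{6} + \frac{7 U}{3}\right) = -3 + \frac{P^{2}}{6} + \frac{7 U}{3}$)
$o{\left(O,n \right)} = - \frac{128}{3} + \frac{4 n^{2}}{3}$ ($o{\left(O,n \right)} = \left(-3 + \frac{n^{2}}{6} + \frac{7}{3} \left(-1\right)\right) 8 = \left(-3 + \frac{n^{2}}{6} - \frac{7}{3}\right) 8 = \left(- \frac{16}{3} + \frac{n^{2}}{6}\right) 8 = - \frac{128}{3} + \frac{4 n^{2}}{3}$)
$X{\left(B \right)} = - \frac{124}{3}$ ($X{\left(B \right)} = - \frac{128}{3} + \frac{4 \cdot 1^{2}}{3} = - \frac{128}{3} + \frac{4}{3} \cdot 1 = - \frac{128}{3} + \frac{4}{3} = - \frac{124}{3}$)
$-305256 + X{\left(120 \right)} = -305256 - \frac{124}{3} = - \frac{915892}{3}$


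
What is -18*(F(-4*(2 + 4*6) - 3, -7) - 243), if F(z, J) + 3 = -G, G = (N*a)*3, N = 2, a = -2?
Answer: 4212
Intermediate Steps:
G = -12 (G = (2*(-2))*3 = -4*3 = -12)
F(z, J) = 9 (F(z, J) = -3 - 1*(-12) = -3 + 12 = 9)
-18*(F(-4*(2 + 4*6) - 3, -7) - 243) = -18*(9 - 243) = -18*(-234) = 4212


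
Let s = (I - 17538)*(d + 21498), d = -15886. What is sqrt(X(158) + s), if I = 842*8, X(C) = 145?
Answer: 3*I*sqrt(6735631) ≈ 7785.9*I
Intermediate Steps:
I = 6736
s = -60620824 (s = (6736 - 17538)*(-15886 + 21498) = -10802*5612 = -60620824)
sqrt(X(158) + s) = sqrt(145 - 60620824) = sqrt(-60620679) = 3*I*sqrt(6735631)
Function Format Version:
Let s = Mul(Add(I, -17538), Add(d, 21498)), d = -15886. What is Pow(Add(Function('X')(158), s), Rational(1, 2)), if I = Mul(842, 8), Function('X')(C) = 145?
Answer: Mul(3, I, Pow(6735631, Rational(1, 2))) ≈ Mul(7785.9, I)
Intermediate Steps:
I = 6736
s = -60620824 (s = Mul(Add(6736, -17538), Add(-15886, 21498)) = Mul(-10802, 5612) = -60620824)
Pow(Add(Function('X')(158), s), Rational(1, 2)) = Pow(Add(145, -60620824), Rational(1, 2)) = Pow(-60620679, Rational(1, 2)) = Mul(3, I, Pow(6735631, Rational(1, 2)))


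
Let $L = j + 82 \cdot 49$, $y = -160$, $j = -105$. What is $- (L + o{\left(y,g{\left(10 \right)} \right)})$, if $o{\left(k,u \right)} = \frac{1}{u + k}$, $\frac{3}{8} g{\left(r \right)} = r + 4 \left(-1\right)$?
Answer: $- \frac{563471}{144} \approx -3913.0$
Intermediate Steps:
$g{\left(r \right)} = - \frac{32}{3} + \frac{8 r}{3}$ ($g{\left(r \right)} = \frac{8 \left(r + 4 \left(-1\right)\right)}{3} = \frac{8 \left(r - 4\right)}{3} = \frac{8 \left(-4 + r\right)}{3} = - \frac{32}{3} + \frac{8 r}{3}$)
$o{\left(k,u \right)} = \frac{1}{k + u}$
$L = 3913$ ($L = -105 + 82 \cdot 49 = -105 + 4018 = 3913$)
$- (L + o{\left(y,g{\left(10 \right)} \right)}) = - (3913 + \frac{1}{-160 + \left(- \frac{32}{3} + \frac{8}{3} \cdot 10\right)}) = - (3913 + \frac{1}{-160 + \left(- \frac{32}{3} + \frac{80}{3}\right)}) = - (3913 + \frac{1}{-160 + 16}) = - (3913 + \frac{1}{-144}) = - (3913 - \frac{1}{144}) = \left(-1\right) \frac{563471}{144} = - \frac{563471}{144}$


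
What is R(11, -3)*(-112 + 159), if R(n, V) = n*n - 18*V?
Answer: 8225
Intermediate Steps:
R(n, V) = n**2 - 18*V
R(11, -3)*(-112 + 159) = (11**2 - 18*(-3))*(-112 + 159) = (121 + 54)*47 = 175*47 = 8225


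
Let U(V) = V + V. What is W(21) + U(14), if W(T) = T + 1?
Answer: 50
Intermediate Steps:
U(V) = 2*V
W(T) = 1 + T
W(21) + U(14) = (1 + 21) + 2*14 = 22 + 28 = 50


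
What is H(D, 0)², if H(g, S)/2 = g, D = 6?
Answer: 144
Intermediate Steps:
H(g, S) = 2*g
H(D, 0)² = (2*6)² = 12² = 144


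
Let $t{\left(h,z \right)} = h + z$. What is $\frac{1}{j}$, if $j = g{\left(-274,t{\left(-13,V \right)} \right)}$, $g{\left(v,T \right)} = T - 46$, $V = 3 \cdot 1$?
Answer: $- \frac{1}{56} \approx -0.017857$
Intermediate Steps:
$V = 3$
$g{\left(v,T \right)} = -46 + T$
$j = -56$ ($j = -46 + \left(-13 + 3\right) = -46 - 10 = -56$)
$\frac{1}{j} = \frac{1}{-56} = - \frac{1}{56}$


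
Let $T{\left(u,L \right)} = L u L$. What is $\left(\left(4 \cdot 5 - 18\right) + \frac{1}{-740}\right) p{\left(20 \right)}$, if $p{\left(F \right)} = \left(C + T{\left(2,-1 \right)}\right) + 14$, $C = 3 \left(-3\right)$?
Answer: $\frac{10353}{740} \approx 13.991$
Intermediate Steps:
$C = -9$
$T{\left(u,L \right)} = u L^{2}$
$p{\left(F \right)} = 7$ ($p{\left(F \right)} = \left(-9 + 2 \left(-1\right)^{2}\right) + 14 = \left(-9 + 2 \cdot 1\right) + 14 = \left(-9 + 2\right) + 14 = -7 + 14 = 7$)
$\left(\left(4 \cdot 5 - 18\right) + \frac{1}{-740}\right) p{\left(20 \right)} = \left(\left(4 \cdot 5 - 18\right) + \frac{1}{-740}\right) 7 = \left(\left(20 - 18\right) - \frac{1}{740}\right) 7 = \left(2 - \frac{1}{740}\right) 7 = \frac{1479}{740} \cdot 7 = \frac{10353}{740}$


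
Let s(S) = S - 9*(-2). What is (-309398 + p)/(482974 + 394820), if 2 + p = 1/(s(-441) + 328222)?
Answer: -33807003533/95913331802 ≈ -0.35247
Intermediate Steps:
s(S) = 18 + S (s(S) = S + 18 = 18 + S)
p = -655597/327799 (p = -2 + 1/((18 - 441) + 328222) = -2 + 1/(-423 + 328222) = -2 + 1/327799 = -655597/327799 ≈ -2.0000)
(-309398 + p)/(482974 + 394820) = (-309398 - 655597/327799)/(482974 + 394820) = -101421010599/327799/877794 = -101421010599/327799*1/877794 = -33807003533/95913331802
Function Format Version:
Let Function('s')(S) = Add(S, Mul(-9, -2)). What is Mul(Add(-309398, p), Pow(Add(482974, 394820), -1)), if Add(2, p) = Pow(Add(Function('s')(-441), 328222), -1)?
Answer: Rational(-33807003533, 95913331802) ≈ -0.35247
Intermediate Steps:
Function('s')(S) = Add(18, S) (Function('s')(S) = Add(S, 18) = Add(18, S))
p = Rational(-655597, 327799) (p = Add(-2, Pow(Add(Add(18, -441), 328222), -1)) = Add(-2, Pow(Add(-423, 328222), -1)) = Add(-2, Pow(327799, -1)) = Add(-2, Rational(1, 327799)) = Rational(-655597, 327799) ≈ -2.0000)
Mul(Add(-309398, p), Pow(Add(482974, 394820), -1)) = Mul(Add(-309398, Rational(-655597, 327799)), Pow(Add(482974, 394820), -1)) = Mul(Rational(-101421010599, 327799), Pow(877794, -1)) = Mul(Rational(-101421010599, 327799), Rational(1, 877794)) = Rational(-33807003533, 95913331802)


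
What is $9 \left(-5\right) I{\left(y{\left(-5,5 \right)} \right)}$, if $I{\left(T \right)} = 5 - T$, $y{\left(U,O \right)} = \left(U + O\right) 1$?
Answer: $-225$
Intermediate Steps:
$y{\left(U,O \right)} = O + U$ ($y{\left(U,O \right)} = \left(O + U\right) 1 = O + U$)
$9 \left(-5\right) I{\left(y{\left(-5,5 \right)} \right)} = 9 \left(-5\right) \left(5 - \left(5 - 5\right)\right) = - 45 \left(5 - 0\right) = - 45 \left(5 + 0\right) = \left(-45\right) 5 = -225$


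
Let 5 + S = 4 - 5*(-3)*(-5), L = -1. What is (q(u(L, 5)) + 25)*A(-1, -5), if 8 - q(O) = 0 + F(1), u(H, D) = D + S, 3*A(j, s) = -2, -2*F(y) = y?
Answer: -67/3 ≈ -22.333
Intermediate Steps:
F(y) = -y/2
A(j, s) = -2/3 (A(j, s) = (1/3)*(-2) = -2/3)
S = -76 (S = -5 + (4 - 5*(-3)*(-5)) = -5 + (4 + 15*(-5)) = -5 + (4 - 75) = -5 - 71 = -76)
u(H, D) = -76 + D (u(H, D) = D - 76 = -76 + D)
q(O) = 17/2 (q(O) = 8 - (0 - 1/2*1) = 8 - (0 - 1/2) = 8 - 1*(-1/2) = 8 + 1/2 = 17/2)
(q(u(L, 5)) + 25)*A(-1, -5) = (17/2 + 25)*(-2/3) = (67/2)*(-2/3) = -67/3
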